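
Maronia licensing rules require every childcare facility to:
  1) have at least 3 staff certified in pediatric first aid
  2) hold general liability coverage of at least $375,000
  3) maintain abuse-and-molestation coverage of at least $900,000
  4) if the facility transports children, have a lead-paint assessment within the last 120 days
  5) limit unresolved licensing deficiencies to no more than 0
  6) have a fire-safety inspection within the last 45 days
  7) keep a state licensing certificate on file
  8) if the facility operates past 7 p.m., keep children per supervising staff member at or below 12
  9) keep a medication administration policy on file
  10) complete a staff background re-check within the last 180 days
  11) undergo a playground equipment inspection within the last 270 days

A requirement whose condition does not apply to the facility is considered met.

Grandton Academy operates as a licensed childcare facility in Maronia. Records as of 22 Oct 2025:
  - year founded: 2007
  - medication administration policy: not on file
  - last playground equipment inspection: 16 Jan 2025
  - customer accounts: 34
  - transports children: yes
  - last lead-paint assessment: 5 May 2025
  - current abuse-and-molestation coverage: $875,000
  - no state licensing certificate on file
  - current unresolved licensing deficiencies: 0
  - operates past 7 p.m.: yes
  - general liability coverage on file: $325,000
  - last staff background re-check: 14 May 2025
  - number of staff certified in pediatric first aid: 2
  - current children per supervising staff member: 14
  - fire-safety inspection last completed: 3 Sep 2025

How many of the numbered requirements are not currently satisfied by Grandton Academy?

9

1. staff certified in pediatric first aid 2 < 3 → not met
2. general liability coverage $325,000 < $375,000 → not met
3. abuse-and-molestation coverage $875,000 < $900,000 → not met
4. condition 'transports children' holds; lead-paint assessment 170 days ago vs limit 120 → not met
5. unresolved licensing deficiencies 0 ≤ 0 → met
6. fire-safety inspection 49 days ago vs limit 45 → not met
7. state licensing certificate absent → not met
8. condition 'operates past 7 p.m.' holds; children per supervising staff member 14 > 12 → not met
9. medication administration policy absent → not met
10. staff background re-check 161 days ago vs limit 180 → met
11. playground equipment inspection 279 days ago vs limit 270 → not met
Not met: 9 of 11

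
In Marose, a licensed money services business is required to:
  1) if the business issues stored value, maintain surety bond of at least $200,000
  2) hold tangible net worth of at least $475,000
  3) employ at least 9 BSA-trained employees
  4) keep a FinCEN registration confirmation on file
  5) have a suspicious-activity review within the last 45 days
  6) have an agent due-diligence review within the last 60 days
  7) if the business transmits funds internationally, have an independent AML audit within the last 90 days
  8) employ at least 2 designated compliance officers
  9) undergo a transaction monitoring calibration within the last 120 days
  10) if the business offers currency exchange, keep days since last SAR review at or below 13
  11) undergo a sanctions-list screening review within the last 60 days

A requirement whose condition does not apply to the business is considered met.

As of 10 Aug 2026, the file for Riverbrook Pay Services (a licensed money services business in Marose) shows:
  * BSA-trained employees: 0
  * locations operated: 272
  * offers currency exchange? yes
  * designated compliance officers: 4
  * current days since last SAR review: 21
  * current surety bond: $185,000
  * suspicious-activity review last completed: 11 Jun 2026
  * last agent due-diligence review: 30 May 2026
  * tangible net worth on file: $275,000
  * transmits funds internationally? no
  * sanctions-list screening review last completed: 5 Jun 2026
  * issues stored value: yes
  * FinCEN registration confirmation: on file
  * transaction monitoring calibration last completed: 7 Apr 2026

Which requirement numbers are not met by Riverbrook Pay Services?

1, 2, 3, 5, 6, 9, 10, 11

1. condition 'issues stored value' holds; surety bond $185,000 < $200,000 → not met
2. tangible net worth $275,000 < $475,000 → not met
3. BSA-trained employees 0 < 9 → not met
4. FinCEN registration confirmation present → met
5. suspicious-activity review 60 days ago vs limit 45 → not met
6. agent due-diligence review 72 days ago vs limit 60 → not met
7. condition 'transmits funds internationally' does not hold → requirement n/a → met
8. designated compliance officers 4 ≥ 2 → met
9. transaction monitoring calibration 125 days ago vs limit 120 → not met
10. condition 'offers currency exchange' holds; days since last SAR review 21 > 13 → not met
11. sanctions-list screening review 66 days ago vs limit 60 → not met
Not met: 1, 2, 3, 5, 6, 9, 10, 11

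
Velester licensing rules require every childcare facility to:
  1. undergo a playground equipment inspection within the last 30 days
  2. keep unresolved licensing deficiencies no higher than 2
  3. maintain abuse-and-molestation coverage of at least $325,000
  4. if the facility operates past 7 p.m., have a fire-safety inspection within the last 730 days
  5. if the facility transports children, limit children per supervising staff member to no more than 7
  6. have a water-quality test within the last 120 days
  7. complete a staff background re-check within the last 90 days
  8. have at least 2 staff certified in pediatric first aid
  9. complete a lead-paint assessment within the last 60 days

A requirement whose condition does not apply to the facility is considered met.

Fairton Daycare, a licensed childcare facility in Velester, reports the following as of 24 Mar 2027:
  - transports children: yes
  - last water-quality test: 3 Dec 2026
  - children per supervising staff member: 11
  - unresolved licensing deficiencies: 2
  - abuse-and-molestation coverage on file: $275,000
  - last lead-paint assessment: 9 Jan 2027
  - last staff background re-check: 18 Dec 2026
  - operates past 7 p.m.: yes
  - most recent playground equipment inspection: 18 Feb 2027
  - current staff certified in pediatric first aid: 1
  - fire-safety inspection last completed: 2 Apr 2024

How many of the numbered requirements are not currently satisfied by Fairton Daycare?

7

1. playground equipment inspection 34 days ago vs limit 30 → not met
2. unresolved licensing deficiencies 2 ≤ 2 → met
3. abuse-and-molestation coverage $275,000 < $325,000 → not met
4. condition 'operates past 7 p.m.' holds; fire-safety inspection 1086 days ago vs limit 730 → not met
5. condition 'transports children' holds; children per supervising staff member 11 > 7 → not met
6. water-quality test 111 days ago vs limit 120 → met
7. staff background re-check 96 days ago vs limit 90 → not met
8. staff certified in pediatric first aid 1 < 2 → not met
9. lead-paint assessment 74 days ago vs limit 60 → not met
Not met: 7 of 9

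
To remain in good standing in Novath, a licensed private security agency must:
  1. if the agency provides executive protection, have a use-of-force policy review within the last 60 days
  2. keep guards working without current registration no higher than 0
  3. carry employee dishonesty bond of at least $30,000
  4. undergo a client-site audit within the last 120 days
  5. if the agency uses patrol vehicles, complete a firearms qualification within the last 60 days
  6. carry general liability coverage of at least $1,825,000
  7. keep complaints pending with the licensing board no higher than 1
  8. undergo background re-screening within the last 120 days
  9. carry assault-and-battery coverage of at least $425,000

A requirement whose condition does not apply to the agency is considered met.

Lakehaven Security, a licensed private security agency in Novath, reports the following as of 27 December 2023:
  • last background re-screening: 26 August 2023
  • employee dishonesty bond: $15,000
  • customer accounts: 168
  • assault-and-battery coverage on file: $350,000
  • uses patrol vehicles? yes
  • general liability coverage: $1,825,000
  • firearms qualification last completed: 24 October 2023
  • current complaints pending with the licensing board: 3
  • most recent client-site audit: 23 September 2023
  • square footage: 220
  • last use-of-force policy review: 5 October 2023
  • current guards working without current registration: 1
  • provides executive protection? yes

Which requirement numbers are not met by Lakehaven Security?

1. condition 'provides executive protection' holds; use-of-force policy review 83 days ago vs limit 60 → not met
2. guards working without current registration 1 > 0 → not met
3. employee dishonesty bond $15,000 < $30,000 → not met
4. client-site audit 95 days ago vs limit 120 → met
5. condition 'uses patrol vehicles' holds; firearms qualification 64 days ago vs limit 60 → not met
6. general liability coverage $1,825,000 ≥ $1,825,000 → met
7. complaints pending with the licensing board 3 > 1 → not met
8. background re-screening 123 days ago vs limit 120 → not met
9. assault-and-battery coverage $350,000 < $425,000 → not met
Not met: 1, 2, 3, 5, 7, 8, 9

1, 2, 3, 5, 7, 8, 9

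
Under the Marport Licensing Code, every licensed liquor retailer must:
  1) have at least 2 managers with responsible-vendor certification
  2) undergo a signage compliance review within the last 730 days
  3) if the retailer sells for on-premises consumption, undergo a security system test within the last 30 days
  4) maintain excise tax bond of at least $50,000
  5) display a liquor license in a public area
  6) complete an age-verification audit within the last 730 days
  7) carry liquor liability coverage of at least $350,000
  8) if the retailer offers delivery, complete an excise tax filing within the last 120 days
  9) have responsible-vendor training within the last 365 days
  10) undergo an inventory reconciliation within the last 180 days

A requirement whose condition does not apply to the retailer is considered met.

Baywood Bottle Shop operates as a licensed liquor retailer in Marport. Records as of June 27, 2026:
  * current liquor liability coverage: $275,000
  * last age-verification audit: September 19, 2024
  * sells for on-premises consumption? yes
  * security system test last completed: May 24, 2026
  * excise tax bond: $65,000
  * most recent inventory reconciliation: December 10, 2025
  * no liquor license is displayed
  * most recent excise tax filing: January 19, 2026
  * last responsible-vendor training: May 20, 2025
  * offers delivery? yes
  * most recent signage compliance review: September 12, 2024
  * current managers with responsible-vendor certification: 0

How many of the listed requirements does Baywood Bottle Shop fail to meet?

7

1. managers with responsible-vendor certification 0 < 2 → not met
2. signage compliance review 653 days ago vs limit 730 → met
3. condition 'sells for on-premises consumption' holds; security system test 34 days ago vs limit 30 → not met
4. excise tax bond $65,000 ≥ $50,000 → met
5. liquor license absent → not met
6. age-verification audit 646 days ago vs limit 730 → met
7. liquor liability coverage $275,000 < $350,000 → not met
8. condition 'offers delivery' holds; excise tax filing 159 days ago vs limit 120 → not met
9. responsible-vendor training 403 days ago vs limit 365 → not met
10. inventory reconciliation 199 days ago vs limit 180 → not met
Not met: 7 of 10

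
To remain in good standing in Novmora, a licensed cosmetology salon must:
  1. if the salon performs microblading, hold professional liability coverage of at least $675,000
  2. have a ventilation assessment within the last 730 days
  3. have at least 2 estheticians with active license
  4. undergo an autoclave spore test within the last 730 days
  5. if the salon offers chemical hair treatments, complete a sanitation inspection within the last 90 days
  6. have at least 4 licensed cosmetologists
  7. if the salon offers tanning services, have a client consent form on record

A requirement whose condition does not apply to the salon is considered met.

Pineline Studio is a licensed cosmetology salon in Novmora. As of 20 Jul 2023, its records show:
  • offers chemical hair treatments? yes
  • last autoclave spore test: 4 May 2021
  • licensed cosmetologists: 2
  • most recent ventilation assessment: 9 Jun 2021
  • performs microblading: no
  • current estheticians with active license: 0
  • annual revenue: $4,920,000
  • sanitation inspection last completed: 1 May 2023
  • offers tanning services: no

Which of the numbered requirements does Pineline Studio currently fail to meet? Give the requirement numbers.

2, 3, 4, 6

1. condition 'performs microblading' does not hold → requirement n/a → met
2. ventilation assessment 771 days ago vs limit 730 → not met
3. estheticians with active license 0 < 2 → not met
4. autoclave spore test 807 days ago vs limit 730 → not met
5. condition 'offers chemical hair treatments' holds; sanitation inspection 80 days ago vs limit 90 → met
6. licensed cosmetologists 2 < 4 → not met
7. condition 'offers tanning services' does not hold → requirement n/a → met
Not met: 2, 3, 4, 6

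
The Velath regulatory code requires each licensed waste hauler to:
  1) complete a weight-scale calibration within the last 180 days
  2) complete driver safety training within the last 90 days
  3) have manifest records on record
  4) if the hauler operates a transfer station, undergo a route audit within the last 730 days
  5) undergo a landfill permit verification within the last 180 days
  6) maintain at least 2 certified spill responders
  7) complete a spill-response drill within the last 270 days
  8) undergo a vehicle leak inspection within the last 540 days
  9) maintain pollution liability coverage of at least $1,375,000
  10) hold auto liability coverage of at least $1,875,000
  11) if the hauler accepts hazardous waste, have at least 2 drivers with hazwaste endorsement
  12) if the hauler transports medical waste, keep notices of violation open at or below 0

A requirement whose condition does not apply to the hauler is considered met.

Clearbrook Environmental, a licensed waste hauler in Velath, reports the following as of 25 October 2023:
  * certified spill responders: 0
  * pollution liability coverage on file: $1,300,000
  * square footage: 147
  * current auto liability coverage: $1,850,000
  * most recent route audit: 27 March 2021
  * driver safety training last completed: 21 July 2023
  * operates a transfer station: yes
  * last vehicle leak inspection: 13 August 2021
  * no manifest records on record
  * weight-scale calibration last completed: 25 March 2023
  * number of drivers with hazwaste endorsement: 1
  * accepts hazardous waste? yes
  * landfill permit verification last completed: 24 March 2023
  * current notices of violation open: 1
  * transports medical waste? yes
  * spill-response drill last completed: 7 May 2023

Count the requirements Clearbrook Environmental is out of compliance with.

1. weight-scale calibration 214 days ago vs limit 180 → not met
2. driver safety training 96 days ago vs limit 90 → not met
3. manifest records absent → not met
4. condition 'operates a transfer station' holds; route audit 942 days ago vs limit 730 → not met
5. landfill permit verification 215 days ago vs limit 180 → not met
6. certified spill responders 0 < 2 → not met
7. spill-response drill 171 days ago vs limit 270 → met
8. vehicle leak inspection 803 days ago vs limit 540 → not met
9. pollution liability coverage $1,300,000 < $1,375,000 → not met
10. auto liability coverage $1,850,000 < $1,875,000 → not met
11. condition 'accepts hazardous waste' holds; drivers with hazwaste endorsement 1 < 2 → not met
12. condition 'transports medical waste' holds; notices of violation open 1 > 0 → not met
Not met: 11 of 12

11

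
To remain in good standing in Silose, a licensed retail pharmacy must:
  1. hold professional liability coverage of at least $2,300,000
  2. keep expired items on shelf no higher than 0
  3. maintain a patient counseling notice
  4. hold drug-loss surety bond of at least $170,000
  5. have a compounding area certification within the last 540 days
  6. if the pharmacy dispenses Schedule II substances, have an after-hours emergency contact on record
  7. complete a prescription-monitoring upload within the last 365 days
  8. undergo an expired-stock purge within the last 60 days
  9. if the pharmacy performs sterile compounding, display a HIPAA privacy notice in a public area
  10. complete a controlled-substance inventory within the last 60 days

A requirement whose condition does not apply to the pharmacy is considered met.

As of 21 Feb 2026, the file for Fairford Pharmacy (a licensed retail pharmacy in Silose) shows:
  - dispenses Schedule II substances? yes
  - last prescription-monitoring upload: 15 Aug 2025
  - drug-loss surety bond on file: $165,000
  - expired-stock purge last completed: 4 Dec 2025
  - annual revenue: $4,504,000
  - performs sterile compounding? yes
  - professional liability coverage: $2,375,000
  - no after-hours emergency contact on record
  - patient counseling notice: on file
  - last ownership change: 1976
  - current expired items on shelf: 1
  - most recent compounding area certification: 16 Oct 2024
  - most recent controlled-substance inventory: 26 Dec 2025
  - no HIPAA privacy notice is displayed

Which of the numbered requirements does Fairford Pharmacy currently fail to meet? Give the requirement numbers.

2, 4, 6, 8, 9

1. professional liability coverage $2,375,000 ≥ $2,300,000 → met
2. expired items on shelf 1 > 0 → not met
3. patient counseling notice present → met
4. drug-loss surety bond $165,000 < $170,000 → not met
5. compounding area certification 493 days ago vs limit 540 → met
6. condition 'dispenses Schedule II substances' holds; after-hours emergency contact absent → not met
7. prescription-monitoring upload 190 days ago vs limit 365 → met
8. expired-stock purge 79 days ago vs limit 60 → not met
9. condition 'performs sterile compounding' holds; HIPAA privacy notice absent → not met
10. controlled-substance inventory 57 days ago vs limit 60 → met
Not met: 2, 4, 6, 8, 9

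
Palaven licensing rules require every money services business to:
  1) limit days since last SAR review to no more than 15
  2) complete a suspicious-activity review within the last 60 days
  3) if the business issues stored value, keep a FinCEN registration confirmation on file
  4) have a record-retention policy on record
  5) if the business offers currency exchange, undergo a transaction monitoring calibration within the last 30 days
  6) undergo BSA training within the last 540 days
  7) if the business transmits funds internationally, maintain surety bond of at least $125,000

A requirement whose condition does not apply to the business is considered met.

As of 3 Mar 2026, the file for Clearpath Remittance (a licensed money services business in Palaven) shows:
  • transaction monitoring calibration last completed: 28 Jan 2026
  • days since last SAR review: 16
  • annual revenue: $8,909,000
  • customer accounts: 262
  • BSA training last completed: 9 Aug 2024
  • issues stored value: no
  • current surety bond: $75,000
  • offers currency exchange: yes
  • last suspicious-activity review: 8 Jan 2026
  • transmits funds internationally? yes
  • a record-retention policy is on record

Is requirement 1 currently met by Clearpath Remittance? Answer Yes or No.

1. days since last SAR review 16 > 15 → not met

No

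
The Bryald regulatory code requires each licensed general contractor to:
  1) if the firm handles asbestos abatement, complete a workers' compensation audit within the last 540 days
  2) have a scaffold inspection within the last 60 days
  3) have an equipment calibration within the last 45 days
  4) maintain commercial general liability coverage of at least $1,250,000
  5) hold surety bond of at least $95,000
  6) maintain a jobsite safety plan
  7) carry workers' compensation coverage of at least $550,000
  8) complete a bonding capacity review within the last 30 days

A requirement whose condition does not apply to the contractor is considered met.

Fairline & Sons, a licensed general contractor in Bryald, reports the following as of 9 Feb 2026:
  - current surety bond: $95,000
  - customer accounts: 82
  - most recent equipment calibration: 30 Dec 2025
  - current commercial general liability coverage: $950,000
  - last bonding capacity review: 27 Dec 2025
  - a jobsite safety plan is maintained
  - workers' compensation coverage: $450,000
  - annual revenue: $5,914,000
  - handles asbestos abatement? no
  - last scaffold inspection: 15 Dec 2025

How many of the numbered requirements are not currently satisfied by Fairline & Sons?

1. condition 'handles asbestos abatement' does not hold → requirement n/a → met
2. scaffold inspection 56 days ago vs limit 60 → met
3. equipment calibration 41 days ago vs limit 45 → met
4. commercial general liability coverage $950,000 < $1,250,000 → not met
5. surety bond $95,000 ≥ $95,000 → met
6. jobsite safety plan present → met
7. workers' compensation coverage $450,000 < $550,000 → not met
8. bonding capacity review 44 days ago vs limit 30 → not met
Not met: 3 of 8

3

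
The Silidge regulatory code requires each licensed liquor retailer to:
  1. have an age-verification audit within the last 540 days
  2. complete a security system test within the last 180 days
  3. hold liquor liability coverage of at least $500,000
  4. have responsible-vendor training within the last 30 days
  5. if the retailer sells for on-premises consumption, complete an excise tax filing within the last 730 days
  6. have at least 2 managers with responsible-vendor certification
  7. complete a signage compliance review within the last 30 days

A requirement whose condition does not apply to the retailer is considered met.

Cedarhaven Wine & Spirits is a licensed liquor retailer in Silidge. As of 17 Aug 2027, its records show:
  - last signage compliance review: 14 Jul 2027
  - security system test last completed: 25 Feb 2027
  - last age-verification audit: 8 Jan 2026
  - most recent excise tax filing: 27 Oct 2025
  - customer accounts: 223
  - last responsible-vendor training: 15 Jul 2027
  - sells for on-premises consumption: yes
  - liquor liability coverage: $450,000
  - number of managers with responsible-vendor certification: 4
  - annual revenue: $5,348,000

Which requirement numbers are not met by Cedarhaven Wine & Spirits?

1. age-verification audit 586 days ago vs limit 540 → not met
2. security system test 173 days ago vs limit 180 → met
3. liquor liability coverage $450,000 < $500,000 → not met
4. responsible-vendor training 33 days ago vs limit 30 → not met
5. condition 'sells for on-premises consumption' holds; excise tax filing 659 days ago vs limit 730 → met
6. managers with responsible-vendor certification 4 ≥ 2 → met
7. signage compliance review 34 days ago vs limit 30 → not met
Not met: 1, 3, 4, 7

1, 3, 4, 7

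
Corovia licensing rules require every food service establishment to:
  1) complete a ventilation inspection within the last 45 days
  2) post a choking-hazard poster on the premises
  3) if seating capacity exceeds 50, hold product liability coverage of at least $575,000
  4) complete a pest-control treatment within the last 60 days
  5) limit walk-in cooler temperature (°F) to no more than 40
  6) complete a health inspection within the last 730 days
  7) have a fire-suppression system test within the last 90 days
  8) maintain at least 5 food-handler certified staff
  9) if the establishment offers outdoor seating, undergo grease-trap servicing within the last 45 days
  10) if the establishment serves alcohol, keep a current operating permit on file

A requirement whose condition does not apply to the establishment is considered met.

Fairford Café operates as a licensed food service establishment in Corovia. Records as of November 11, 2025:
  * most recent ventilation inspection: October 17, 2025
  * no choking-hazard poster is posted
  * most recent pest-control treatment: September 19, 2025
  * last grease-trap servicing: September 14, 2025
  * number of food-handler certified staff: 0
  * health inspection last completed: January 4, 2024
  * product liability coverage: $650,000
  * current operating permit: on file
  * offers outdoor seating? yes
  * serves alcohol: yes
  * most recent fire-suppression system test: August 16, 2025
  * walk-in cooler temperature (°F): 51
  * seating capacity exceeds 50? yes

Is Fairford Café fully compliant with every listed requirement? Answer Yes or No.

1. ventilation inspection 25 days ago vs limit 45 → met
2. choking-hazard poster absent → not met
3. condition 'seating capacity exceeds 50' holds; product liability coverage $650,000 ≥ $575,000 → met
4. pest-control treatment 53 days ago vs limit 60 → met
5. walk-in cooler temperature (°F) 51 > 40 → not met
6. health inspection 677 days ago vs limit 730 → met
7. fire-suppression system test 87 days ago vs limit 90 → met
8. food-handler certified staff 0 < 5 → not met
9. condition 'offers outdoor seating' holds; grease-trap servicing 58 days ago vs limit 45 → not met
10. condition 'serves alcohol' holds; current operating permit present → met
Not met: 2, 5, 8, 9

No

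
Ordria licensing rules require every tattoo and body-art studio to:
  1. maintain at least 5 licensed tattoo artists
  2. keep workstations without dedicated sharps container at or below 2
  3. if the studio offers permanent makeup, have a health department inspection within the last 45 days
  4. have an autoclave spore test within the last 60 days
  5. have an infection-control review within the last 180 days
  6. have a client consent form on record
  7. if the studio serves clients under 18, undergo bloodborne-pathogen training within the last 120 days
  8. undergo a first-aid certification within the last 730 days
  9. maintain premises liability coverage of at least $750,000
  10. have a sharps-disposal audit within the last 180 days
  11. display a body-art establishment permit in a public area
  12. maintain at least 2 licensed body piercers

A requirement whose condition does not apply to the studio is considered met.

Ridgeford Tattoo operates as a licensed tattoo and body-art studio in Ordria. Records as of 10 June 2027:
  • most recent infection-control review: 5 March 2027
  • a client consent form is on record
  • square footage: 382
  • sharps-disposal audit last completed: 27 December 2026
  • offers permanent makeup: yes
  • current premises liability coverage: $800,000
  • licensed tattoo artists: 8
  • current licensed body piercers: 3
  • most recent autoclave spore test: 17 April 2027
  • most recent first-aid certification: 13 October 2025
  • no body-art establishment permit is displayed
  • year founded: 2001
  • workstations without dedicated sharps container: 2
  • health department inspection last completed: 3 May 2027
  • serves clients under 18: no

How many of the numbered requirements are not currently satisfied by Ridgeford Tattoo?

1

1. licensed tattoo artists 8 ≥ 5 → met
2. workstations without dedicated sharps container 2 ≤ 2 → met
3. condition 'offers permanent makeup' holds; health department inspection 38 days ago vs limit 45 → met
4. autoclave spore test 54 days ago vs limit 60 → met
5. infection-control review 97 days ago vs limit 180 → met
6. client consent form present → met
7. condition 'serves clients under 18' does not hold → requirement n/a → met
8. first-aid certification 605 days ago vs limit 730 → met
9. premises liability coverage $800,000 ≥ $750,000 → met
10. sharps-disposal audit 165 days ago vs limit 180 → met
11. body-art establishment permit absent → not met
12. licensed body piercers 3 ≥ 2 → met
Not met: 1 of 12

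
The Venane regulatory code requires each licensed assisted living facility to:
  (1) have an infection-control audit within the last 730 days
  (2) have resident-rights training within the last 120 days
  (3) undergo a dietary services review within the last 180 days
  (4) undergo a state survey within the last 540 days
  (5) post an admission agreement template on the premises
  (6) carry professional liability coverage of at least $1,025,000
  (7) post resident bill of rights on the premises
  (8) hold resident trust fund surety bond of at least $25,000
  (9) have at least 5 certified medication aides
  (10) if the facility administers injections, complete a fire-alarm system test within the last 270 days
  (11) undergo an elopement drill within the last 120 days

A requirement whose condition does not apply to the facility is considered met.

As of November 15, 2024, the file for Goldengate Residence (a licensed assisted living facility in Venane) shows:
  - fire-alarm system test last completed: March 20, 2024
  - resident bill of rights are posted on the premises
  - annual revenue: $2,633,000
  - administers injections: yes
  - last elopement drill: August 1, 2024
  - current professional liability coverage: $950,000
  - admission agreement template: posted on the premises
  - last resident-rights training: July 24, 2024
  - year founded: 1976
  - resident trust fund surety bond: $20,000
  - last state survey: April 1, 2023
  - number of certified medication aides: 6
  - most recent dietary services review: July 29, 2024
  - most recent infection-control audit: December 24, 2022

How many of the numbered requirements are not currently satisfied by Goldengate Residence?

3

1. infection-control audit 692 days ago vs limit 730 → met
2. resident-rights training 114 days ago vs limit 120 → met
3. dietary services review 109 days ago vs limit 180 → met
4. state survey 594 days ago vs limit 540 → not met
5. admission agreement template present → met
6. professional liability coverage $950,000 < $1,025,000 → not met
7. resident bill of rights present → met
8. resident trust fund surety bond $20,000 < $25,000 → not met
9. certified medication aides 6 ≥ 5 → met
10. condition 'administers injections' holds; fire-alarm system test 240 days ago vs limit 270 → met
11. elopement drill 106 days ago vs limit 120 → met
Not met: 3 of 11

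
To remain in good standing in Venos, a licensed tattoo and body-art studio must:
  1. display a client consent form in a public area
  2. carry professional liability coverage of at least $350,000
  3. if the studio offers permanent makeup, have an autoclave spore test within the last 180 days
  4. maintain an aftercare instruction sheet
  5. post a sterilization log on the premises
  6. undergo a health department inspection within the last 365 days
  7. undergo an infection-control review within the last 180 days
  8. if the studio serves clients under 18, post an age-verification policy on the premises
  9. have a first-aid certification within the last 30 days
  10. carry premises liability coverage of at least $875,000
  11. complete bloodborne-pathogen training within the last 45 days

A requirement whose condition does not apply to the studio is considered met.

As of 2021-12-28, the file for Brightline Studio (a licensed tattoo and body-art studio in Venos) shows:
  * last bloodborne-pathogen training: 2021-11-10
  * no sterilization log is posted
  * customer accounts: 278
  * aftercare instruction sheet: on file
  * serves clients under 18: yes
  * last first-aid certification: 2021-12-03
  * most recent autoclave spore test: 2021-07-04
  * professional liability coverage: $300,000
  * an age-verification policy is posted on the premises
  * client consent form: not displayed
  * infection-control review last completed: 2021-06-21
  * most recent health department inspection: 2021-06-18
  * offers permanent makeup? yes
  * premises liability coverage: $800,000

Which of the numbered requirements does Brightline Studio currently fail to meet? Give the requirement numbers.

1, 2, 5, 7, 10, 11

1. client consent form absent → not met
2. professional liability coverage $300,000 < $350,000 → not met
3. condition 'offers permanent makeup' holds; autoclave spore test 177 days ago vs limit 180 → met
4. aftercare instruction sheet present → met
5. sterilization log absent → not met
6. health department inspection 193 days ago vs limit 365 → met
7. infection-control review 190 days ago vs limit 180 → not met
8. condition 'serves clients under 18' holds; age-verification policy present → met
9. first-aid certification 25 days ago vs limit 30 → met
10. premises liability coverage $800,000 < $875,000 → not met
11. bloodborne-pathogen training 48 days ago vs limit 45 → not met
Not met: 1, 2, 5, 7, 10, 11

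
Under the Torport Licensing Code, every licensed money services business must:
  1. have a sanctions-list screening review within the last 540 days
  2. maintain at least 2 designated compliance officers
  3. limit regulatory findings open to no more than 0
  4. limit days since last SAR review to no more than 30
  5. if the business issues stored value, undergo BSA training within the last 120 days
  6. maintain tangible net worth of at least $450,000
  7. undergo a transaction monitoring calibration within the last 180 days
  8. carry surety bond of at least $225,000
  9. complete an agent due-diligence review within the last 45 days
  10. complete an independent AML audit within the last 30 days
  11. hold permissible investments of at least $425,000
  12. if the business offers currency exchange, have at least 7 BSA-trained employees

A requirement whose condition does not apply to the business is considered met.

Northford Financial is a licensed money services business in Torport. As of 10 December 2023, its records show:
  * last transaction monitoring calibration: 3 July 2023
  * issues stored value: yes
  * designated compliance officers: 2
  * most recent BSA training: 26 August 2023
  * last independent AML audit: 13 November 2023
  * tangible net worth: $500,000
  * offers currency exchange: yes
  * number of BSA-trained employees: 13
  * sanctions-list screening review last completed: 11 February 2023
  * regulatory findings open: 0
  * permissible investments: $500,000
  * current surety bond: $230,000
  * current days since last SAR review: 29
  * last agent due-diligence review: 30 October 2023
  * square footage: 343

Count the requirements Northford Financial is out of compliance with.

1. sanctions-list screening review 302 days ago vs limit 540 → met
2. designated compliance officers 2 ≥ 2 → met
3. regulatory findings open 0 ≤ 0 → met
4. days since last SAR review 29 ≤ 30 → met
5. condition 'issues stored value' holds; BSA training 106 days ago vs limit 120 → met
6. tangible net worth $500,000 ≥ $450,000 → met
7. transaction monitoring calibration 160 days ago vs limit 180 → met
8. surety bond $230,000 ≥ $225,000 → met
9. agent due-diligence review 41 days ago vs limit 45 → met
10. independent AML audit 27 days ago vs limit 30 → met
11. permissible investments $500,000 ≥ $425,000 → met
12. condition 'offers currency exchange' holds; BSA-trained employees 13 ≥ 7 → met
Not met: 0 of 12

0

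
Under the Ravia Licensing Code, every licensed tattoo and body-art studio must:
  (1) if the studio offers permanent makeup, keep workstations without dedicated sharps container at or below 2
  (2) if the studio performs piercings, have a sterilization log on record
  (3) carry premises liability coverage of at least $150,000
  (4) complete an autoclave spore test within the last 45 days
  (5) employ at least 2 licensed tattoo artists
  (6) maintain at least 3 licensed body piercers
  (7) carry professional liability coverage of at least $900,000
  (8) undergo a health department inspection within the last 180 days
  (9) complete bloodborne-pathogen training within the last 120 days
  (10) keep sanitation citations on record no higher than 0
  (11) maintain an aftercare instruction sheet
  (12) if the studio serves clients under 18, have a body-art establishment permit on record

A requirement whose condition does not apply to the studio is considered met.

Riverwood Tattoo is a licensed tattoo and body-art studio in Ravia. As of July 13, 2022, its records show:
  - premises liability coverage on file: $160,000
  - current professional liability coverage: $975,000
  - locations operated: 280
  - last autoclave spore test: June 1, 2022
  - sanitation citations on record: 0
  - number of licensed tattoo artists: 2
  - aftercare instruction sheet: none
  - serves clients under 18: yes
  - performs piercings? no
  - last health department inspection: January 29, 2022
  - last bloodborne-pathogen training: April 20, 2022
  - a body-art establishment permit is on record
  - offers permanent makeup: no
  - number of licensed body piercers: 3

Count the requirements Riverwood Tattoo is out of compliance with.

1

1. condition 'offers permanent makeup' does not hold → requirement n/a → met
2. condition 'performs piercings' does not hold → requirement n/a → met
3. premises liability coverage $160,000 ≥ $150,000 → met
4. autoclave spore test 42 days ago vs limit 45 → met
5. licensed tattoo artists 2 ≥ 2 → met
6. licensed body piercers 3 ≥ 3 → met
7. professional liability coverage $975,000 ≥ $900,000 → met
8. health department inspection 165 days ago vs limit 180 → met
9. bloodborne-pathogen training 84 days ago vs limit 120 → met
10. sanitation citations on record 0 ≤ 0 → met
11. aftercare instruction sheet absent → not met
12. condition 'serves clients under 18' holds; body-art establishment permit present → met
Not met: 1 of 12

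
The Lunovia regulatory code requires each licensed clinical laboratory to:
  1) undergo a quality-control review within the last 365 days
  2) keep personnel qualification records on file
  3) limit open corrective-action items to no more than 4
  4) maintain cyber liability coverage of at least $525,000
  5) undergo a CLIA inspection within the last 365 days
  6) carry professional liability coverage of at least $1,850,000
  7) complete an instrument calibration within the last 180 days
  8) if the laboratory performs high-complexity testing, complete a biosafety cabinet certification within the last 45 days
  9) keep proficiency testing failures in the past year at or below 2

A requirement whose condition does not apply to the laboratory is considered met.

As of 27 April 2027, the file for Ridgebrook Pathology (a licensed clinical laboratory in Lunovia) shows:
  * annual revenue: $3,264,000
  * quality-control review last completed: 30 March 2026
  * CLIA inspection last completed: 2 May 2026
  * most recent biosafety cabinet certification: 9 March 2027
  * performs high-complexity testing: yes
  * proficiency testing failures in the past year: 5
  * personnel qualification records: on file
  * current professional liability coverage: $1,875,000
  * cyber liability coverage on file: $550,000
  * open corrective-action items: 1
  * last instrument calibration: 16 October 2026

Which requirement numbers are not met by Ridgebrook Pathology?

1, 7, 8, 9

1. quality-control review 393 days ago vs limit 365 → not met
2. personnel qualification records present → met
3. open corrective-action items 1 ≤ 4 → met
4. cyber liability coverage $550,000 ≥ $525,000 → met
5. CLIA inspection 360 days ago vs limit 365 → met
6. professional liability coverage $1,875,000 ≥ $1,850,000 → met
7. instrument calibration 193 days ago vs limit 180 → not met
8. condition 'performs high-complexity testing' holds; biosafety cabinet certification 49 days ago vs limit 45 → not met
9. proficiency testing failures in the past year 5 > 2 → not met
Not met: 1, 7, 8, 9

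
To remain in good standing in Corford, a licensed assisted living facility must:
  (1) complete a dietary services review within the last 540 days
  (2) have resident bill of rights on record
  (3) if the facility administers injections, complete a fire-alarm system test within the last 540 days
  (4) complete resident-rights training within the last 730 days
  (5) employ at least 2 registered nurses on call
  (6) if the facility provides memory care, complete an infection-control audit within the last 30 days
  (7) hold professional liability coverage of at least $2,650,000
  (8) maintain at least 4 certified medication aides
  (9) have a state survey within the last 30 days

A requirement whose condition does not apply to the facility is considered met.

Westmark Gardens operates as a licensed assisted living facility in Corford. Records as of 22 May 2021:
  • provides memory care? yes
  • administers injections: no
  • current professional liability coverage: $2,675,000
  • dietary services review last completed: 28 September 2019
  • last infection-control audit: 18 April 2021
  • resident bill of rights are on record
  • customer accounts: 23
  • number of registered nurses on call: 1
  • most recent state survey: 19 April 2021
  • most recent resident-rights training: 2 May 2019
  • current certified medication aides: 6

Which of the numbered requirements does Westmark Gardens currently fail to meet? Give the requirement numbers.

1. dietary services review 602 days ago vs limit 540 → not met
2. resident bill of rights present → met
3. condition 'administers injections' does not hold → requirement n/a → met
4. resident-rights training 751 days ago vs limit 730 → not met
5. registered nurses on call 1 < 2 → not met
6. condition 'provides memory care' holds; infection-control audit 34 days ago vs limit 30 → not met
7. professional liability coverage $2,675,000 ≥ $2,650,000 → met
8. certified medication aides 6 ≥ 4 → met
9. state survey 33 days ago vs limit 30 → not met
Not met: 1, 4, 5, 6, 9

1, 4, 5, 6, 9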